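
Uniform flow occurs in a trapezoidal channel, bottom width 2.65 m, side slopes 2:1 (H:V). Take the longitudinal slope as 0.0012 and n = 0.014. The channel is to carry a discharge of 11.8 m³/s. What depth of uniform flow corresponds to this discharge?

y_n = 1.17 m

Manning's equation rearranged: A R^(2/3) = nQ / (1·√S) = 0.014 × 11.8 / (√0.0012) = 4.769.
At y = 0.809 m: A R^(2/3) = 2.32 — too small.
At y = 1.34 m: A R^(2/3) = 6.29 — too large.
At y = 1.17 m: A R^(2/3) = 4.779 — close enough.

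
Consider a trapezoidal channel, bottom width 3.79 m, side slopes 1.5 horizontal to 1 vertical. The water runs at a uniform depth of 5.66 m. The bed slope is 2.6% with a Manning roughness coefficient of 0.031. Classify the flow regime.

With bottom width b = 3.79 m and side slope z = 1.5: A = (b + zy)y = (3.79 + 1.5×5.66)×5.66 = 69.5 m²; P = b + 2y√(1+z²) = 3.79 + 2×5.66×1.803 = 24.2 m.
Hydraulic radius R = A/P = 69.5/24.2 = 2.872 m.
V = (1/n) R^(2/3) √S = (1/0.031) × 2.872^(2/3) × √0.026 = 10.51 m/s. Hydraulic depth D_h = A/T = 69.5/20.77 = 3.346 m.
Froude number Fr = V/√(g·D_h) = 10.51/√(9.81×3.346) = 1.83, which is greater than 1, so the flow is supercritical.

supercritical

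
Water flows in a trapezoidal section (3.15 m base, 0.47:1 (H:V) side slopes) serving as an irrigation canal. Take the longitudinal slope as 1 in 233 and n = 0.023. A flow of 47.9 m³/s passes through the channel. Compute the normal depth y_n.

y_n = 2.97 m

Manning's equation rearranged: A R^(2/3) = nQ / (1·√S) = 0.023 × 47.9 / (√0.004292) = 16.82.
At y = 2.64 m: A R^(2/3) = 13.74 — too small.
At y = 3.57 m: A R^(2/3) = 23.2 — too large.
At y = 2.97 m: A R^(2/3) = 16.82 — ≈ 16.82.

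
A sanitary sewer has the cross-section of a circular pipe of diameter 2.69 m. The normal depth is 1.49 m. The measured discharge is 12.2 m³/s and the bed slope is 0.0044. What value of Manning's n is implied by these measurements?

For a circular section of diameter D = 2.69 m at depth y = 1.49 m, the central angle is θ = 2 arccos(1 − 2y/D) = 3.358 rad. Then A = (D²/8)(θ − sin θ) = 3.231 m² and P = Dθ/2 = 4.516 m.
Hydraulic radius R = A/P = 3.231/4.516 = 0.7154 m.
Rearranging Manning's equation: n = (1/Q) A R^(2/3) S^(1/2) = (1/12.2) × 3.231 × 0.7154^(2/3) × √0.0044 = 0.0141.

n = 0.0141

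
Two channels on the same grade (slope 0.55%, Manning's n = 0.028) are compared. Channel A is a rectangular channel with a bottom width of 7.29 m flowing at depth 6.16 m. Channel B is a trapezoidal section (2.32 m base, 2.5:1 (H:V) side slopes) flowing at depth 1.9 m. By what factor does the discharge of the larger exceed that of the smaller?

5.55

Channel A: Flow area A = b·y = 7.29 × 6.16 = 44.91 m². Wetted perimeter P = b + 2y = 7.29 + 2×6.16 = 19.61 m. Hydraulic radius R = A/P = 44.91/19.61 = 2.29 m. Q_A = (1/0.028)·44.91·2.29^(2/3)·√0.0055 = 206.6 m³/s.
Channel B: With bottom width b = 2.32 m and side slope z = 2.5: A = (b + zy)y = (2.32 + 2.5×1.9)×1.9 = 13.43 m²; P = b + 2y√(1+z²) = 2.32 + 2×1.9×2.693 = 12.55 m. Hydraulic radius R = A/P = 13.43/12.55 = 1.07 m. Q_B = (1/0.028)·13.43·1.07^(2/3)·√0.0055 = 37.23 m³/s.
The larger discharge is 206.6 m³/s and the smaller is 37.23 m³/s; the ratio is 5.55.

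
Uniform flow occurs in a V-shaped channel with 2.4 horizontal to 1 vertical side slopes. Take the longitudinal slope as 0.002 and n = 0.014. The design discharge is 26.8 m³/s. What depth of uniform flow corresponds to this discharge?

y_n = 1.94 m

Manning's equation rearranged: A R^(2/3) = nQ / (1·√S) = 0.014 × 26.8 / (√0.002) = 8.39.
Try y = 1.57 m: A R^(2/3) = 4.773 — too small.
Try y = 2.24 m: A R^(2/3) = 12.31 — too large.
Try y = 1.94 m: A R^(2/3) = 8.391 — matches.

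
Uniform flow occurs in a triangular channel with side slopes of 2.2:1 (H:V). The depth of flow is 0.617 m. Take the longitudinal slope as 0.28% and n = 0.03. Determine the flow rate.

For a triangular section with side slope z = 2.2: A = zy² = 2.2×0.617² = 0.8375 m²; P = 2y√(1+z²) = 2×0.617×2.417 = 2.982 m.
Hydraulic radius R = A/P = 0.8375/2.982 = 0.2808 m.
Manning's equation: Q = (1/n) A R^(2/3) S^(1/2) = (1/0.03) × 0.8375 × 0.2808^(2/3) × 0.0028^(1/2) = 0.634 m³/s.

Q = 0.634 m³/s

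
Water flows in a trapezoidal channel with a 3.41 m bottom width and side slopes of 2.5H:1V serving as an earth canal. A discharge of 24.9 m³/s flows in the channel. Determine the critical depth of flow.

At critical depth, Q² T / (g A³) = 1, i.e. A³/T = Q²/g = 24.9²/9.81 = 63.2.
At y = 0.967 m: A³/T = 21.7 — too small.
At y = 1.29 m: A³/T = 63.59 — matches.

y_c = 1.29 m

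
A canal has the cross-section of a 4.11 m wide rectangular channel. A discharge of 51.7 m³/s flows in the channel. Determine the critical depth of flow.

y_c = 2.53 m

For a rectangular channel, critical depth y_c = (q²/g)^(1/3) where q = Q/b = 51.7/4.11 = 12.58 m²/s.
So y_c = (12.58²/9.81)^(1/3) = 2.53 m.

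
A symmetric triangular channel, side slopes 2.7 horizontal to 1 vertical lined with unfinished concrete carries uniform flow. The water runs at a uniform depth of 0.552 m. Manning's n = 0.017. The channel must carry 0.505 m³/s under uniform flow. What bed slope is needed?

For a triangular section with side slope z = 2.7: A = zy² = 2.7×0.552² = 0.8227 m²; P = 2y√(1+z²) = 2×0.552×2.879 = 3.179 m.
Hydraulic radius R = A/P = 0.8227/3.179 = 0.2588 m.
From Manning's equation, S = [nQ / (1 A R^(2/3))]² = [0.017 × 0.505 / (1 × 0.8227 × 0.2588^(2/3))]² = 0.00066.

S = 0.00066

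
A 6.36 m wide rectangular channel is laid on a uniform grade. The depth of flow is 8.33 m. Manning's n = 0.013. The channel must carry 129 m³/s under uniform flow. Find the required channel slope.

S = 0.00033

Flow area A = b·y = 6.36 × 8.33 = 52.98 m². Wetted perimeter P = b + 2y = 6.36 + 2×8.33 = 23.02 m.
Hydraulic radius R = A/P = 52.98/23.02 = 2.301 m.
From Manning's equation, S = [nQ / (1 A R^(2/3))]² = [0.013 × 129 / (1 × 52.98 × 2.301^(2/3))]² = 0.00033.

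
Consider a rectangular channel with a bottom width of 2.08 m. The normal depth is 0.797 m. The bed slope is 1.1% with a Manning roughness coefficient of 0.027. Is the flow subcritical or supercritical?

Flow area A = b·y = 2.08 × 0.797 = 1.658 m². Wetted perimeter P = b + 2y = 2.08 + 2×0.797 = 3.674 m.
Hydraulic radius R = A/P = 1.658/3.674 = 0.4512 m.
V = (1/n) R^(2/3) √S = (1/0.027) × 0.4512^(2/3) × √0.011 = 2.285 m/s. Hydraulic depth D_h = A/T = 1.658/2.08 = 0.797 m.
Froude number Fr = V/√(g·D_h) = 2.285/√(9.81×0.797) = 0.817, which is less than 1, so the flow is subcritical.

subcritical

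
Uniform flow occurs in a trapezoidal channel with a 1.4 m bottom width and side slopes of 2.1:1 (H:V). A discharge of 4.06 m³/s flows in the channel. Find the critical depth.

y_c = 0.681 m

At critical depth, Q² T / (g A³) = 1, i.e. A³/T = Q²/g = 4.06²/9.81 = 1.68.
Try y = 0.606 m: A³/T = 1.077 — too small.
Try y = 0.856 m: A³/T = 4.105 — too large.
Try y = 0.681 m: A³/T = 1.68 — matches.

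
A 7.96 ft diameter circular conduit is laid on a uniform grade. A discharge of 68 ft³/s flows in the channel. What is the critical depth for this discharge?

At critical depth, Q² T / (g A³) = 1, i.e. A³/T = Q²/g = 68²/32.2 = 143.6.
At y = 1.52 ft: A³/T = 46.59 — too small.
At y = 2.36 ft: A³/T = 259.2 — too large.
At y = 2.03 ft: A³/T = 144.4 — ≈ 143.6.

y_c = 2.03 ft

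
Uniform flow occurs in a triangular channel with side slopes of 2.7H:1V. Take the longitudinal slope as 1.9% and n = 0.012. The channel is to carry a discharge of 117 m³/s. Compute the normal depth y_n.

y_n = 1.99 m

Manning's equation rearranged: A R^(2/3) = nQ / (1·√S) = 0.012 × 117 / (√0.019) = 10.19.
Try y = 1.54 m: A R^(2/3) = 5.154 — low.
Try y = 2.29 m: A R^(2/3) = 14.85 — high.
Try y = 1.99 m: A R^(2/3) = 10.21 — ≈ 10.19.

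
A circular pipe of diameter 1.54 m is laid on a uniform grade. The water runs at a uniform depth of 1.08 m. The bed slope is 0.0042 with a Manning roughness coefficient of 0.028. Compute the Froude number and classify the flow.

For a circular section of diameter D = 1.54 m at depth y = 1.08 m, the central angle is θ = 2 arccos(1 − 2y/D) = 3.97 rad. Then A = (D²/8)(θ − sin θ) = 1.395 m² and P = Dθ/2 = 3.057 m.
Hydraulic radius R = A/P = 1.395/3.057 = 0.4565 m.
V = (1/n) R^(2/3) √S = (1/0.028) × 0.4565^(2/3) × √0.0042 = 1.372 m/s. Hydraulic depth D_h = A/T = 1.395/1.41 = 0.9899 m.
Froude number Fr = V/√(g·D_h) = 1.372/√(9.81×0.9899) = 0.44, which is less than 1, so the flow is subcritical.

subcritical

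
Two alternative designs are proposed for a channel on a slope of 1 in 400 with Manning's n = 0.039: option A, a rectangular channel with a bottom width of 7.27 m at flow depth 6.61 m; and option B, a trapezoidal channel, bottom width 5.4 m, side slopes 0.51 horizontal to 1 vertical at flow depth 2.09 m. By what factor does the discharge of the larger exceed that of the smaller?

Channel A: Flow area A = b·y = 7.27 × 6.61 = 48.05 m². Wetted perimeter P = b + 2y = 7.27 + 2×6.61 = 20.49 m. Hydraulic radius R = A/P = 48.05/20.49 = 2.345 m. Q_A = (1/0.039)·48.05·2.345^(2/3)·√0.0025 = 108.8 m³/s.
Channel B: With bottom width b = 5.4 m and side slope z = 0.51: A = (b + zy)y = (5.4 + 0.51×2.09)×2.09 = 13.51 m²; P = b + 2y√(1+z²) = 5.4 + 2×2.09×1.123 = 10.09 m. Hydraulic radius R = A/P = 13.51/10.09 = 1.339 m. Q_B = (1/0.039)·13.51·1.339^(2/3)·√0.0025 = 21.05 m³/s.
The larger discharge is 108.8 m³/s and the smaller is 21.05 m³/s; the ratio is 5.17.

5.17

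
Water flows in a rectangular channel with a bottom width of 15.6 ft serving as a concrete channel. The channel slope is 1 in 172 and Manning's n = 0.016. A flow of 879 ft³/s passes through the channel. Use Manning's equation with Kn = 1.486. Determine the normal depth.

Manning's equation rearranged: A R^(2/3) = nQ / (1.486·√S) = 0.016 × 879 / (1.486 × √0.005814) = 124.1.
Trying y = 3.32 ft: A R^(2/3) = 90.99 — too small.
Trying y = 4.64 ft: A R^(2/3) = 147.5 — too large.
Trying y = 4.11 ft: A R^(2/3) = 124.1 — close enough.

y_n = 4.11 ft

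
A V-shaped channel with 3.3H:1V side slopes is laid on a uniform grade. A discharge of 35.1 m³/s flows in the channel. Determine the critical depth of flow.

At critical depth, Q² T / (g A³) = 1, i.e. A³/T = Q²/g = 35.1²/9.81 = 125.6.
Try y = 2.29 m: A³/T = 342.9 — too large.
Try y = 1.32 m: A³/T = 21.82 — too small.
Try y = 1.87 m: A³/T = 124.5 — matches.

y_c = 1.87 m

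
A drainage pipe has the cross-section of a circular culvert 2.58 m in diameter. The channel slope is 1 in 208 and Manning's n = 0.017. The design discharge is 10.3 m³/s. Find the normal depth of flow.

y_n = 1.51 m

Manning's equation rearranged: A R^(2/3) = nQ / (1·√S) = 0.017 × 10.3 / (√0.004808) = 2.525.
At y = 1.12 m: A R^(2/3) = 1.525 — low.
At y = 1.51 m: A R^(2/3) = 2.523 — ≈ 2.525.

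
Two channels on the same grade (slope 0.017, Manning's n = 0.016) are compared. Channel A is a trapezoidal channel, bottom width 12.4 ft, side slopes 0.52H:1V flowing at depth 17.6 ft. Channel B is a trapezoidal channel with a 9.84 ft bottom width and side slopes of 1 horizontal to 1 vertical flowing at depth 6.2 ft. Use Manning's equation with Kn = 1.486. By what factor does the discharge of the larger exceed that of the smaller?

6.07

Channel A: With bottom width b = 12.4 ft and side slope z = 0.52: A = (b + zy)y = (12.4 + 0.52×17.6)×17.6 = 379.3 ft²; P = b + 2y√(1+z²) = 12.4 + 2×17.6×1.127 = 52.07 ft. Hydraulic radius R = A/P = 379.3/52.07 = 7.284 ft. Q_A = (1.486/0.016)·379.3·7.284^(2/3)·√0.017 = 17260 ft³/s.
Channel B: With bottom width b = 9.84 ft and side slope z = 1: A = (b + zy)y = (9.84 + 1×6.2)×6.2 = 99.45 ft²; P = b + 2y√(1+z²) = 9.84 + 2×6.2×1.414 = 27.38 ft. Hydraulic radius R = A/P = 99.45/27.38 = 3.633 ft. Q_B = (1.486/0.016)·99.45·3.633^(2/3)·√0.017 = 2846 ft³/s.
The larger discharge is 17260 ft³/s and the smaller is 2846 ft³/s; the ratio is 6.07.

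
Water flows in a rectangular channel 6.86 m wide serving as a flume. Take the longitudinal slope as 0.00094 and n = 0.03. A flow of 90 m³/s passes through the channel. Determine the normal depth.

Manning's equation rearranged: A R^(2/3) = nQ / (1·√S) = 0.03 × 90 / (√0.00094) = 88.06.
Try y = 8.77 m: A R^(2/3) = 109.8 — over.
Try y = 7.3 m: A R^(2/3) = 88.1 — ≈ 88.06.

y_n = 7.3 m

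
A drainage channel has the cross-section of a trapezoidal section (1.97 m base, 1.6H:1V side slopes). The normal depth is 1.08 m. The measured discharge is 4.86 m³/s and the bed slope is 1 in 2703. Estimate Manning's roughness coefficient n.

n = 0.012

With bottom width b = 1.97 m and side slope z = 1.6: A = (b + zy)y = (1.97 + 1.6×1.08)×1.08 = 3.994 m²; P = b + 2y√(1+z²) = 1.97 + 2×1.08×1.887 = 6.045 m.
Hydraulic radius R = A/P = 3.994/6.045 = 0.6606 m.
Rearranging Manning's equation: n = (1/Q) A R^(2/3) S^(1/2) = (1/4.86) × 3.994 × 0.6606^(2/3) × √0.00037 = 0.012.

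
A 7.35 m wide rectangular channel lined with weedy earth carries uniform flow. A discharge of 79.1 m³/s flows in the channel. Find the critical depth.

y_c = 2.28 m

For a rectangular channel, critical depth y_c = (q²/g)^(1/3) where q = Q/b = 79.1/7.35 = 10.76 m²/s.
So y_c = (10.76²/9.81)^(1/3) = 2.28 m.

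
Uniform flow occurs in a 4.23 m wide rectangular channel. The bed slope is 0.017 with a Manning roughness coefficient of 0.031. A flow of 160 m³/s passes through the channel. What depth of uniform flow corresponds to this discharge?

Manning's equation rearranged: A R^(2/3) = nQ / (1·√S) = 0.031 × 160 / (√0.017) = 38.04.
At y = 7.62 m: A R^(2/3) = 45.11 — over.
At y = 5.17 m: A R^(2/3) = 28.67 — short.
At y = 6.57 m: A R^(2/3) = 38.02 — close enough.

y_n = 6.57 m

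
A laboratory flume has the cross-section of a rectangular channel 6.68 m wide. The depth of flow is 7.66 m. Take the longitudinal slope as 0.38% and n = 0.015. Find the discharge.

Q = 369 m³/s

Flow area A = b·y = 6.68 × 7.66 = 51.17 m². Wetted perimeter P = b + 2y = 6.68 + 2×7.66 = 22 m.
Hydraulic radius R = A/P = 51.17/22 = 2.326 m.
Manning's equation: Q = (1/n) A R^(2/3) S^(1/2) = (1/0.015) × 51.17 × 2.326^(2/3) × 0.0038^(1/2) = 369 m³/s.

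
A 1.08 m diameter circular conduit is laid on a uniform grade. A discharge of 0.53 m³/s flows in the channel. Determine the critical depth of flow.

y_c = 0.402 m

At critical depth, Q² T / (g A³) = 1, i.e. A³/T = Q²/g = 0.53²/9.81 = 0.02863.
Try y = 0.5 m: A³/T = 0.06631 — high.
Try y = 0.317 m: A³/T = 0.01146 — low.
Try y = 0.402 m: A³/T = 0.02871 — close enough.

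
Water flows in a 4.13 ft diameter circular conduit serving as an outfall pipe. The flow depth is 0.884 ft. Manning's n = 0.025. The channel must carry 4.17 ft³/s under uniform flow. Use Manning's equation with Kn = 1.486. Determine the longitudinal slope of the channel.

For a circular section of diameter D = 4.13 ft at depth y = 0.884 ft, the central angle is θ = 2 arccos(1 − 2y/D) = 1.924 rad. Then A = (D²/8)(θ − sin θ) = 2.101 ft² and P = Dθ/2 = 3.973 ft.
Hydraulic radius R = A/P = 2.101/3.973 = 0.5289 ft.
From Manning's equation, S = [nQ / (1.486 A R^(2/3))]² = [0.025 × 4.17 / (1.486 × 2.101 × 0.5289^(2/3))]² = 0.00261.

S = 0.00261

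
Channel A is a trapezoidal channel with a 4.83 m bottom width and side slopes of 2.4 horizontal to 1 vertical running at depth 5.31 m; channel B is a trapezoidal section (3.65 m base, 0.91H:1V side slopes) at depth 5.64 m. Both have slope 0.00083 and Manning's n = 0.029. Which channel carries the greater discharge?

channel A

Channel A: With bottom width b = 4.83 m and side slope z = 2.4: A = (b + zy)y = (4.83 + 2.4×5.31)×5.31 = 93.32 m²; P = b + 2y√(1+z²) = 4.83 + 2×5.31×2.6 = 32.44 m. Hydraulic radius R = A/P = 93.32/32.44 = 2.876 m. Q_A = (1/0.029)·93.32·2.876^(2/3)·√0.00083 = 187.5 m³/s.
Channel B: With bottom width b = 3.65 m and side slope z = 0.91: A = (b + zy)y = (3.65 + 0.91×5.64)×5.64 = 49.53 m²; P = b + 2y√(1+z²) = 3.65 + 2×5.64×1.352 = 18.9 m. Hydraulic radius R = A/P = 49.53/18.9 = 2.621 m. Q_B = (1/0.029)·49.53·2.621^(2/3)·√0.00083 = 93.53 m³/s.
Q_A = 187.5 m³/s vs Q_B = 93.53 m³/s, so channel A carries more.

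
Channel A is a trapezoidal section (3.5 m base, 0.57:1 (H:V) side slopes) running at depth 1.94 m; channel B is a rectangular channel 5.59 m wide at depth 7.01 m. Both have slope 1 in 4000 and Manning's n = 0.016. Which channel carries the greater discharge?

Channel A: With bottom width b = 3.5 m and side slope z = 0.57: A = (b + zy)y = (3.5 + 0.57×1.94)×1.94 = 8.935 m²; P = b + 2y√(1+z²) = 3.5 + 2×1.94×1.151 = 7.966 m. Hydraulic radius R = A/P = 8.935/7.966 = 1.122 m. Q_A = (1/0.016)·8.935·1.122^(2/3)·√0.00025 = 9.532 m³/s.
Channel B: Flow area A = b·y = 5.59 × 7.01 = 39.19 m². Wetted perimeter P = b + 2y = 5.59 + 2×7.01 = 19.61 m. Hydraulic radius R = A/P = 39.19/19.61 = 1.998 m. Q_B = (1/0.016)·39.19·1.998^(2/3)·√0.00025 = 61.43 m³/s.
Q_A = 9.532 m³/s vs Q_B = 61.43 m³/s, so channel B carries more.

channel B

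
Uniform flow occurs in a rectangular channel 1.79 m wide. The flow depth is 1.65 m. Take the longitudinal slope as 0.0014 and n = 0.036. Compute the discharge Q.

Q = 2.14 m³/s

Flow area A = b·y = 1.79 × 1.65 = 2.954 m². Wetted perimeter P = b + 2y = 1.79 + 2×1.65 = 5.09 m.
Hydraulic radius R = A/P = 2.954/5.09 = 0.5803 m.
Manning's equation: Q = (1/n) A R^(2/3) S^(1/2) = (1/0.036) × 2.954 × 0.5803^(2/3) × 0.0014^(1/2) = 2.14 m³/s.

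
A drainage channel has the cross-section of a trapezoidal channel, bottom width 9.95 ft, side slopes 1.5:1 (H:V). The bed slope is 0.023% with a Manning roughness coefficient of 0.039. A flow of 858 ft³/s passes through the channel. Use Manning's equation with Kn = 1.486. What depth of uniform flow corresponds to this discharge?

y_n = 13.5 ft

Manning's equation rearranged: A R^(2/3) = nQ / (1.486·√S) = 0.039 × 858 / (1.486 × √0.00023) = 1485.
Trying y = 15.1 ft: A R^(2/3) = 1910 — high.
Trying y = 12.1 ft: A R^(2/3) = 1165 — low.
Trying y = 13.5 ft: A R^(2/3) = 1485 — close enough.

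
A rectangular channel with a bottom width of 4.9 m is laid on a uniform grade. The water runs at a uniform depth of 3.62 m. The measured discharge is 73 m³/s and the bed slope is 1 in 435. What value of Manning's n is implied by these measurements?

Flow area A = b·y = 4.9 × 3.62 = 17.74 m². Wetted perimeter P = b + 2y = 4.9 + 2×3.62 = 12.14 m.
Hydraulic radius R = A/P = 17.74/12.14 = 1.461 m.
Rearranging Manning's equation: n = (1/Q) A R^(2/3) S^(1/2) = (1/73) × 17.74 × 1.461^(2/3) × √0.002299 = 0.015.

n = 0.015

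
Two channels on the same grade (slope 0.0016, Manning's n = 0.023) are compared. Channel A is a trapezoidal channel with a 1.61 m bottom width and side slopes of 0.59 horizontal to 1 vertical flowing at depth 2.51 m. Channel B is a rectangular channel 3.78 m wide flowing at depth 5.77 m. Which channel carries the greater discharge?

channel B

Channel A: With bottom width b = 1.61 m and side slope z = 0.59: A = (b + zy)y = (1.61 + 0.59×2.51)×2.51 = 7.758 m²; P = b + 2y√(1+z²) = 1.61 + 2×2.51×1.161 = 7.439 m. Hydraulic radius R = A/P = 7.758/7.439 = 1.043 m. Q_A = (1/0.023)·7.758·1.043^(2/3)·√0.0016 = 13.88 m³/s.
Channel B: Flow area A = b·y = 3.78 × 5.77 = 21.81 m². Wetted perimeter P = b + 2y = 3.78 + 2×5.77 = 15.32 m. Hydraulic radius R = A/P = 21.81/15.32 = 1.424 m. Q_B = (1/0.023)·21.81·1.424^(2/3)·√0.0016 = 48 m³/s.
Q_A = 13.88 m³/s vs Q_B = 48 m³/s, so channel B carries more.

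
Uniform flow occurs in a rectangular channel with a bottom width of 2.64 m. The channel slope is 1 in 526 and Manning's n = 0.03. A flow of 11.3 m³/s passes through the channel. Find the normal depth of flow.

y_n = 3.1 m

Manning's equation rearranged: A R^(2/3) = nQ / (1·√S) = 0.03 × 11.3 / (√0.001901) = 7.775.
At y = 3.48 m: A R^(2/3) = 8.922 — over.
At y = 3.1 m: A R^(2/3) = 7.774 — matches.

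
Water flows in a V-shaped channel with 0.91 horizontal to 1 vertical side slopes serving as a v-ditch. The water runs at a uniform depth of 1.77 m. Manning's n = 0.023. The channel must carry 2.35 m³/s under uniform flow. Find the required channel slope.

For a triangular section with side slope z = 0.91: A = zy² = 0.91×1.77² = 2.851 m²; P = 2y√(1+z²) = 2×1.77×1.352 = 4.786 m.
Hydraulic radius R = A/P = 2.851/4.786 = 0.5956 m.
From Manning's equation, S = [nQ / (1 A R^(2/3))]² = [0.023 × 2.35 / (1 × 2.851 × 0.5956^(2/3))]² = 0.000717.

S = 0.000717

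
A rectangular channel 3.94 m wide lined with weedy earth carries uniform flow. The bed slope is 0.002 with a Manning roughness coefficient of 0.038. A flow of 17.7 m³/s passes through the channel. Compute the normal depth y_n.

Manning's equation rearranged: A R^(2/3) = nQ / (1·√S) = 0.038 × 17.7 / (√0.002) = 15.04.
At y = 3.61 m: A R^(2/3) = 16.72 — high.
At y = 3.31 m: A R^(2/3) = 15.01 — close enough.

y_n = 3.31 m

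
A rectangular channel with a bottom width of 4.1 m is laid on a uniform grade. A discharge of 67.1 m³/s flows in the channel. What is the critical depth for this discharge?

y_c = 3.01 m

For a rectangular channel, critical depth y_c = (q²/g)^(1/3) where q = Q/b = 67.1/4.1 = 16.37 m²/s.
So y_c = (16.37²/9.81)^(1/3) = 3.01 m.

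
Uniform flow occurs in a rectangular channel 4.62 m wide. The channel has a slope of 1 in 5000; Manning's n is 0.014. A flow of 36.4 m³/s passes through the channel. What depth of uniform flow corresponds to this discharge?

y_n = 5.62 m

Manning's equation rearranged: A R^(2/3) = nQ / (1·√S) = 0.014 × 36.4 / (√0.0002) = 36.03.
Try y = 6.25 m: A R^(2/3) = 40.91 — high.
Try y = 5.62 m: A R^(2/3) = 36.07 — close enough.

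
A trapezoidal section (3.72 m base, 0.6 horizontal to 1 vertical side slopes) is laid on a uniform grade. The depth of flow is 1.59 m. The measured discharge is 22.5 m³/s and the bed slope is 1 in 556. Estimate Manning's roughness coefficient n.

n = 0.014

With bottom width b = 3.72 m and side slope z = 0.6: A = (b + zy)y = (3.72 + 0.6×1.59)×1.59 = 7.432 m²; P = b + 2y√(1+z²) = 3.72 + 2×1.59×1.166 = 7.428 m.
Hydraulic radius R = A/P = 7.432/7.428 = 1 m.
Rearranging Manning's equation: n = (1/Q) A R^(2/3) S^(1/2) = (1/22.5) × 7.432 × 1^(2/3) × √0.001799 = 0.014.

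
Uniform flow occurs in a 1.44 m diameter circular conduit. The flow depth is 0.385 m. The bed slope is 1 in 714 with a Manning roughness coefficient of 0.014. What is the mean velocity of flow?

V = 0.985 m/s

For a circular section of diameter D = 1.44 m at depth y = 0.385 m, the central angle is θ = 2 arccos(1 − 2y/D) = 2.174 rad. Then A = (D²/8)(θ − sin θ) = 0.3499 m² and P = Dθ/2 = 1.565 m.
Hydraulic radius R = A/P = 0.3499/1.565 = 0.2236 m.
From Manning's equation, V = (1/n) R^(2/3) S^(1/2) = (1/0.014) × 0.2236^(2/3) × 0.001401^(1/2) = 0.985 m/s.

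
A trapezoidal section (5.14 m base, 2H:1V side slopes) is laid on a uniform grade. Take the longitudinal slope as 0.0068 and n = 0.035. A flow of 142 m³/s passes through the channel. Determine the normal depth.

y_n = 3.3 m

Manning's equation rearranged: A R^(2/3) = nQ / (1·√S) = 0.035 × 142 / (√0.0068) = 60.27.
At y = 2.53 m: A R^(2/3) = 34.83 — too small.
At y = 4.15 m: A R^(2/3) = 98.69 — too large.
At y = 3.3 m: A R^(2/3) = 60.41 — close enough.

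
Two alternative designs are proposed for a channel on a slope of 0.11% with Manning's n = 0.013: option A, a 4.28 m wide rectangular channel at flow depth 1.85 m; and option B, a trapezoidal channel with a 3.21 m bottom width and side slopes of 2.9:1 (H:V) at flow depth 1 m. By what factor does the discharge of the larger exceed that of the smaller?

1.71

Channel A: Flow area A = b·y = 4.28 × 1.85 = 7.918 m². Wetted perimeter P = b + 2y = 4.28 + 2×1.85 = 7.98 m. Hydraulic radius R = A/P = 7.918/7.98 = 0.9922 m. Q_A = (1/0.013)·7.918·0.9922^(2/3)·√0.0011 = 20.1 m³/s.
Channel B: With bottom width b = 3.21 m and side slope z = 2.9: A = (b + zy)y = (3.21 + 2.9×1)×1 = 6.11 m²; P = b + 2y√(1+z²) = 3.21 + 2×1×3.068 = 9.345 m. Hydraulic radius R = A/P = 6.11/9.345 = 0.6538 m. Q_B = (1/0.013)·6.11·0.6538^(2/3)·√0.0011 = 11.74 m³/s.
The larger discharge is 20.1 m³/s and the smaller is 11.74 m³/s; the ratio is 1.71.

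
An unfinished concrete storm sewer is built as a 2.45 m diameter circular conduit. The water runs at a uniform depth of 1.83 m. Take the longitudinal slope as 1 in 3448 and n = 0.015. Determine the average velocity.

For a circular section of diameter D = 2.45 m at depth y = 1.83 m, the central angle is θ = 2 arccos(1 − 2y/D) = 4.175 rad. Then A = (D²/8)(θ − sin θ) = 3.777 m² and P = Dθ/2 = 5.114 m.
Hydraulic radius R = A/P = 3.777/5.114 = 0.7385 m.
From Manning's equation, V = (1/n) R^(2/3) S^(1/2) = (1/0.015) × 0.7385^(2/3) × 0.00029^(1/2) = 0.928 m/s.

V = 0.928 m/s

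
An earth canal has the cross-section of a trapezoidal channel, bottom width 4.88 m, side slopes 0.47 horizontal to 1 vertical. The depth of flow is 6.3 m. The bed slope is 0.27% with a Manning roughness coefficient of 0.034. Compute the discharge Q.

With bottom width b = 4.88 m and side slope z = 0.47: A = (b + zy)y = (4.88 + 0.47×6.3)×6.3 = 49.4 m²; P = b + 2y√(1+z²) = 4.88 + 2×6.3×1.105 = 18.8 m.
Hydraulic radius R = A/P = 49.4/18.8 = 2.627 m.
Manning's equation: Q = (1/n) A R^(2/3) S^(1/2) = (1/0.034) × 49.4 × 2.627^(2/3) × 0.0027^(1/2) = 144 m³/s.

Q = 144 m³/s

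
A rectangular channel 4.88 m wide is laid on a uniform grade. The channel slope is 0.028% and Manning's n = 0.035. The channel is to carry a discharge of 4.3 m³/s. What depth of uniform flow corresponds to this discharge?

Manning's equation rearranged: A R^(2/3) = nQ / (1·√S) = 0.035 × 4.3 / (√0.00028) = 8.994.
Trying y = 2.12 m: A R^(2/3) = 11.25 — too large.
Trying y = 1.38 m: A R^(2/3) = 6.191 — too small.
Trying y = 1.8 m: A R^(2/3) = 8.993 — ≈ 8.994.

y_n = 1.8 m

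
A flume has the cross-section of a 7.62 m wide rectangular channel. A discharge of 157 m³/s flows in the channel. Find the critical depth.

For a rectangular channel, critical depth y_c = (q²/g)^(1/3) where q = Q/b = 157/7.62 = 20.6 m²/s.
So y_c = (20.6²/9.81)^(1/3) = 3.51 m.

y_c = 3.51 m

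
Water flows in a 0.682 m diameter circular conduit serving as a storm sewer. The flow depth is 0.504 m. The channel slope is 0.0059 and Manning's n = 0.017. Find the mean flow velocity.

V = 1.57 m/s

For a circular section of diameter D = 0.682 m at depth y = 0.504 m, the central angle is θ = 2 arccos(1 − 2y/D) = 4.138 rad. Then A = (D²/8)(θ − sin θ) = 0.2894 m² and P = Dθ/2 = 1.411 m.
Hydraulic radius R = A/P = 0.2894/1.411 = 0.2051 m.
From Manning's equation, V = (1/n) R^(2/3) S^(1/2) = (1/0.017) × 0.2051^(2/3) × 0.0059^(1/2) = 1.57 m/s.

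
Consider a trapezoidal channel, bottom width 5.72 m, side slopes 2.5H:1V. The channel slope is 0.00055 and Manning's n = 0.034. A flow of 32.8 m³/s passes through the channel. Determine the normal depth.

y_n = 2.71 m

Manning's equation rearranged: A R^(2/3) = nQ / (1·√S) = 0.034 × 32.8 / (√0.00055) = 47.55.
Trying y = 3.14 m: A R^(2/3) = 64.97 — too large.
Trying y = 1.87 m: A R^(2/3) = 22.33 — too small.
Trying y = 2.71 m: A R^(2/3) = 47.6 — close enough.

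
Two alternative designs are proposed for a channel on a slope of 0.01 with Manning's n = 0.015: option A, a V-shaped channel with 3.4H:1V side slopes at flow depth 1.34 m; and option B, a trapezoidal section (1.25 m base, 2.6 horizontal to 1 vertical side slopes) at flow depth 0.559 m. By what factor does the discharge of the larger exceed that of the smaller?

6.1

Channel A: For a triangular section with side slope z = 3.4: A = zy² = 3.4×1.34² = 6.105 m²; P = 2y√(1+z²) = 2×1.34×3.544 = 9.498 m. Hydraulic radius R = A/P = 6.105/9.498 = 0.6428 m. Q_A = (1/0.015)·6.105·0.6428^(2/3)·√0.01 = 30.31 m³/s.
Channel B: With bottom width b = 1.25 m and side slope z = 2.6: A = (b + zy)y = (1.25 + 2.6×0.559)×0.559 = 1.511 m²; P = b + 2y√(1+z²) = 1.25 + 2×0.559×2.786 = 4.364 m. Hydraulic radius R = A/P = 1.511/4.364 = 0.3463 m. Q_B = (1/0.015)·1.511·0.3463^(2/3)·√0.01 = 4.968 m³/s.
The larger discharge is 30.31 m³/s and the smaller is 4.968 m³/s; the ratio is 6.1.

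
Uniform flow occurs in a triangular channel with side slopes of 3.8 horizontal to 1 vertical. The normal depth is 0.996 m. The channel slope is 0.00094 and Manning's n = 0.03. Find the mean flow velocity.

V = 0.628 m/s

For a triangular section with side slope z = 3.8: A = zy² = 3.8×0.996² = 3.77 m²; P = 2y√(1+z²) = 2×0.996×3.929 = 7.827 m.
Hydraulic radius R = A/P = 3.77/7.827 = 0.4816 m.
From Manning's equation, V = (1/n) R^(2/3) S^(1/2) = (1/0.03) × 0.4816^(2/3) × 0.00094^(1/2) = 0.628 m/s.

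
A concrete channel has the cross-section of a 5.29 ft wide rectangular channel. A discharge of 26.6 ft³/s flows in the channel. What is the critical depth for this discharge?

For a rectangular channel, critical depth y_c = (q²/g)^(1/3) where q = Q/b = 26.6/5.29 = 5.028 ft²/s.
So y_c = (5.028²/32.2)^(1/3) = 0.923 ft.

y_c = 0.923 ft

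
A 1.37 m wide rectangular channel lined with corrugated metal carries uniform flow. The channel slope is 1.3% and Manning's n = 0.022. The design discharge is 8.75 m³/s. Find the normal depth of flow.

Manning's equation rearranged: A R^(2/3) = nQ / (1·√S) = 0.022 × 8.75 / (√0.013) = 1.688.
At y = 2.17 m: A R^(2/3) = 1.924 — too large.
At y = 1.47 m: A R^(2/3) = 1.213 — too small.
At y = 1.94 m: A R^(2/3) = 1.688 — close enough.

y_n = 1.94 m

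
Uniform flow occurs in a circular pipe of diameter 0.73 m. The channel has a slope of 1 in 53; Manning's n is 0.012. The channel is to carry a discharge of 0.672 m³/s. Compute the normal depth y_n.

Manning's equation rearranged: A R^(2/3) = nQ / (1·√S) = 0.012 × 0.672 / (√0.01887) = 0.05871.
Trying y = 0.377 m: A R^(2/3) = 0.0711 — too large.
Trying y = 0.337 m: A R^(2/3) = 0.05867 — matches.

y_n = 0.337 m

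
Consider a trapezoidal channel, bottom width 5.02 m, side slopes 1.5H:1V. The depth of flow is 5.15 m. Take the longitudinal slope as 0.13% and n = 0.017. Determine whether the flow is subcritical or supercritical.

With bottom width b = 5.02 m and side slope z = 1.5: A = (b + zy)y = (5.02 + 1.5×5.15)×5.15 = 65.64 m²; P = b + 2y√(1+z²) = 5.02 + 2×5.15×1.803 = 23.59 m.
Hydraulic radius R = A/P = 65.64/23.59 = 2.783 m.
V = (1/n) R^(2/3) √S = (1/0.017) × 2.783^(2/3) × √0.0013 = 4.196 m/s. Hydraulic depth D_h = A/T = 65.64/20.47 = 3.206 m.
Froude number Fr = V/√(g·D_h) = 4.196/√(9.81×3.206) = 0.748, which is less than 1, so the flow is subcritical.

subcritical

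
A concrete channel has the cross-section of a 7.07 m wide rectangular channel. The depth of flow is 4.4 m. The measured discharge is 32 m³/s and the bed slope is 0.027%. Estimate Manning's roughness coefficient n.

Flow area A = b·y = 7.07 × 4.4 = 31.11 m². Wetted perimeter P = b + 2y = 7.07 + 2×4.4 = 15.87 m.
Hydraulic radius R = A/P = 31.11/15.87 = 1.96 m.
Rearranging Manning's equation: n = (1/Q) A R^(2/3) S^(1/2) = (1/32) × 31.11 × 1.96^(2/3) × √0.00027 = 0.025.

n = 0.025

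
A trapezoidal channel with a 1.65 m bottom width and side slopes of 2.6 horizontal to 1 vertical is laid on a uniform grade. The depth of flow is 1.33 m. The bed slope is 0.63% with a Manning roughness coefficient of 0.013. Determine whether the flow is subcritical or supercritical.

supercritical

With bottom width b = 1.65 m and side slope z = 2.6: A = (b + zy)y = (1.65 + 2.6×1.33)×1.33 = 6.794 m²; P = b + 2y√(1+z²) = 1.65 + 2×1.33×2.786 = 9.06 m.
Hydraulic radius R = A/P = 6.794/9.06 = 0.7499 m.
V = (1/n) R^(2/3) √S = (1/0.013) × 0.7499^(2/3) × √0.0063 = 5.039 m/s. Hydraulic depth D_h = A/T = 6.794/8.566 = 0.7931 m.
Froude number Fr = V/√(g·D_h) = 5.039/√(9.81×0.7931) = 1.81, which is greater than 1, so the flow is supercritical.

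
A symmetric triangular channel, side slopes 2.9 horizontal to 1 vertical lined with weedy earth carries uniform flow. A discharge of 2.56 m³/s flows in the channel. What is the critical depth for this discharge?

y_c = 0.692 m

At critical depth, Q² T / (g A³) = 1, i.e. A³/T = Q²/g = 2.56²/9.81 = 0.6681.
Trying y = 0.537 m: A³/T = 0.1878 — too small.
Trying y = 0.692 m: A³/T = 0.6673 — ≈ 0.6681.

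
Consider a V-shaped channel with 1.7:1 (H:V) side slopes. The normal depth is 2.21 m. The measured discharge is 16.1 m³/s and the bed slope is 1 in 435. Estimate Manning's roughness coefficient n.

For a triangular section with side slope z = 1.7: A = zy² = 1.7×2.21² = 8.303 m²; P = 2y√(1+z²) = 2×2.21×1.972 = 8.718 m.
Hydraulic radius R = A/P = 8.303/8.718 = 0.9524 m.
Rearranging Manning's equation: n = (1/Q) A R^(2/3) S^(1/2) = (1/16.1) × 8.303 × 0.9524^(2/3) × √0.002299 = 0.0239.

n = 0.0239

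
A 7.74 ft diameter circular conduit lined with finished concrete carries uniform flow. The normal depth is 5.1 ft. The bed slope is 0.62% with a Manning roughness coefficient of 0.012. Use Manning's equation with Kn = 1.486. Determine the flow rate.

Q = 549 ft³/s

For a circular section of diameter D = 7.74 ft at depth y = 5.1 ft, the central angle is θ = 2 arccos(1 − 2y/D) = 3.788 rad. Then A = (D²/8)(θ − sin θ) = 32.88 ft² and P = Dθ/2 = 14.66 ft.
Hydraulic radius R = A/P = 32.88/14.66 = 2.243 ft.
Manning's equation: Q = (1.486/n) A R^(2/3) S^(1/2) = (1.486/0.012) × 32.88 × 2.243^(2/3) × 0.0062^(1/2) = 549 ft³/s.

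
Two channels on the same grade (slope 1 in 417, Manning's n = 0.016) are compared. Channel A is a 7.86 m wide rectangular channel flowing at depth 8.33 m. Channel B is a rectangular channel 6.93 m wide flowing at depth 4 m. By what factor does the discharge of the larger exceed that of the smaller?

Channel A: Flow area A = b·y = 7.86 × 8.33 = 65.47 m². Wetted perimeter P = b + 2y = 7.86 + 2×8.33 = 24.52 m. Hydraulic radius R = A/P = 65.47/24.52 = 2.67 m. Q_A = (1/0.016)·65.47·2.67^(2/3)·√0.002398 = 385.7 m³/s.
Channel B: Flow area A = b·y = 6.93 × 4 = 27.72 m². Wetted perimeter P = b + 2y = 6.93 + 2×4 = 14.93 m. Hydraulic radius R = A/P = 27.72/14.93 = 1.857 m. Q_B = (1/0.016)·27.72·1.857^(2/3)·√0.002398 = 128.2 m³/s.
The larger discharge is 385.7 m³/s and the smaller is 128.2 m³/s; the ratio is 3.01.

3.01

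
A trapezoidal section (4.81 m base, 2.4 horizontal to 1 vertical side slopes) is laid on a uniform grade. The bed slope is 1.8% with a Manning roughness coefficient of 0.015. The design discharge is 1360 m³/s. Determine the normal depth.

y_n = 4.84 m

Manning's equation rearranged: A R^(2/3) = nQ / (1·√S) = 0.015 × 1360 / (√0.018) = 152.1.
Try y = 5.47 m: A R^(2/3) = 201.9 — over.
Try y = 4.12 m: A R^(2/3) = 105.8 — short.
Try y = 4.84 m: A R^(2/3) = 152.3 — close enough.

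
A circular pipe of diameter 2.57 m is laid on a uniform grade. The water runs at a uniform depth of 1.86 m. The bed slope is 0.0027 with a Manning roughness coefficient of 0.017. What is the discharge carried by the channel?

For a circular section of diameter D = 2.57 m at depth y = 1.86 m, the central angle is θ = 2 arccos(1 − 2y/D) = 4.069 rad. Then A = (D²/8)(θ − sin θ) = 4.021 m² and P = Dθ/2 = 5.229 m.
Hydraulic radius R = A/P = 4.021/5.229 = 0.7689 m.
Manning's equation: Q = (1/n) A R^(2/3) S^(1/2) = (1/0.017) × 4.021 × 0.7689^(2/3) × 0.0027^(1/2) = 10.3 m³/s.

Q = 10.3 m³/s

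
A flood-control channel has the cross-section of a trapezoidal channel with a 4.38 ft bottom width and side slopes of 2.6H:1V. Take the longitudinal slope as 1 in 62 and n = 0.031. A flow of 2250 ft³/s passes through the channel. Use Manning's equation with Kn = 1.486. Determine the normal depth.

y_n = 6.96 ft

Manning's equation rearranged: A R^(2/3) = nQ / (1.486·√S) = 0.031 × 2250 / (1.486 × √0.01613) = 369.6.
Try y = 5.05 ft: A R^(2/3) = 172.3 — too small.
Try y = 8.05 ft: A R^(2/3) = 525.2 — too large.
Try y = 6.96 ft: A R^(2/3) = 369.1 — matches.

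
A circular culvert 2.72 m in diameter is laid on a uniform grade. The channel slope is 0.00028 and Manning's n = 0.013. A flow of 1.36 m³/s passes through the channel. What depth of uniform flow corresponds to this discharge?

Manning's equation rearranged: A R^(2/3) = nQ / (1·√S) = 0.013 × 1.36 / (√0.00028) = 1.057.
At y = 0.776 m: A R^(2/3) = 0.7981 — too small.
At y = 1.03 m: A R^(2/3) = 1.369 — too large.
At y = 0.898 m: A R^(2/3) = 1.058 — close enough.

y_n = 0.898 m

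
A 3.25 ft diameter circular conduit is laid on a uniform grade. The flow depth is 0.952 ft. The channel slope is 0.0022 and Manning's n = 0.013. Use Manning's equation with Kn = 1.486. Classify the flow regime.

subcritical

For a circular section of diameter D = 3.25 ft at depth y = 0.952 ft, the central angle is θ = 2 arccos(1 − 2y/D) = 2.288 rad. Then A = (D²/8)(θ − sin θ) = 2.025 ft² and P = Dθ/2 = 3.717 ft.
Hydraulic radius R = A/P = 2.025/3.717 = 0.5447 ft.
V = (1.486/n) R^(2/3) √S = (1.486/0.013) × 0.5447^(2/3) × √0.0022 = 3.576 ft/s. Hydraulic depth D_h = A/T = 2.025/2.958 = 0.6845 ft.
Froude number Fr = V/√(g·D_h) = 3.576/√(32.2×0.6845) = 0.762, which is less than 1, so the flow is subcritical.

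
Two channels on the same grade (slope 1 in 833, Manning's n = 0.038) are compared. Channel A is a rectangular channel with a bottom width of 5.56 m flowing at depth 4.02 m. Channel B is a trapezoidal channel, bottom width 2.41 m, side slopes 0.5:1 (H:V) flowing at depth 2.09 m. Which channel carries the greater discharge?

Channel A: Flow area A = b·y = 5.56 × 4.02 = 22.35 m². Wetted perimeter P = b + 2y = 5.56 + 2×4.02 = 13.6 m. Hydraulic radius R = A/P = 22.35/13.6 = 1.643 m. Q_A = (1/0.038)·22.35·1.643^(2/3)·√0.0012 = 28.38 m³/s.
Channel B: With bottom width b = 2.41 m and side slope z = 0.5: A = (b + zy)y = (2.41 + 0.5×2.09)×2.09 = 7.221 m²; P = b + 2y√(1+z²) = 2.41 + 2×2.09×1.118 = 7.083 m. Hydraulic radius R = A/P = 7.221/7.083 = 1.019 m. Q_B = (1/0.038)·7.221·1.019^(2/3)·√0.0012 = 6.669 m³/s.
Q_A = 28.38 m³/s vs Q_B = 6.669 m³/s, so channel A carries more.

channel A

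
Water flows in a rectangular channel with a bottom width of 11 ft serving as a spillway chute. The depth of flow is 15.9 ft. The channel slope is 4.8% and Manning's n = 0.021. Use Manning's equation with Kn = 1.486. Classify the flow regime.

Flow area A = b·y = 11 × 15.9 = 174.9 ft². Wetted perimeter P = b + 2y = 11 + 2×15.9 = 42.8 ft.
Hydraulic radius R = A/P = 174.9/42.8 = 4.086 ft.
V = (1.486/n) R^(2/3) √S = (1.486/0.021) × 4.086^(2/3) × √0.048 = 39.63 ft/s. Hydraulic depth D_h = A/T = 174.9/11 = 15.9 ft.
Froude number Fr = V/√(g·D_h) = 39.63/√(32.2×15.9) = 1.75, which is greater than 1, so the flow is supercritical.

supercritical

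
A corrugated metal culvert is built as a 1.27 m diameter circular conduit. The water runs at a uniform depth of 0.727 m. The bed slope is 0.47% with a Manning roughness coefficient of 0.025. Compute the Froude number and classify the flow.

subcritical

For a circular section of diameter D = 1.27 m at depth y = 0.727 m, the central angle is θ = 2 arccos(1 − 2y/D) = 3.432 rad. Then A = (D²/8)(θ − sin θ) = 0.7498 m² and P = Dθ/2 = 2.18 m.
Hydraulic radius R = A/P = 0.7498/2.18 = 0.344 m.
V = (1/n) R^(2/3) √S = (1/0.025) × 0.344^(2/3) × √0.0047 = 1.346 m/s. Hydraulic depth D_h = A/T = 0.7498/1.257 = 0.5967 m.
Froude number Fr = V/√(g·D_h) = 1.346/√(9.81×0.5967) = 0.556, which is less than 1, so the flow is subcritical.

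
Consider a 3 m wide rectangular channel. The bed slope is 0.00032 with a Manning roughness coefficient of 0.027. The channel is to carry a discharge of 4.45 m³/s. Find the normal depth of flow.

y_n = 2.37 m

Manning's equation rearranged: A R^(2/3) = nQ / (1·√S) = 0.027 × 4.45 / (√0.00032) = 6.717.
At y = 2.07 m: A R^(2/3) = 5.658 — too small.
At y = 2.37 m: A R^(2/3) = 6.719 — close enough.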